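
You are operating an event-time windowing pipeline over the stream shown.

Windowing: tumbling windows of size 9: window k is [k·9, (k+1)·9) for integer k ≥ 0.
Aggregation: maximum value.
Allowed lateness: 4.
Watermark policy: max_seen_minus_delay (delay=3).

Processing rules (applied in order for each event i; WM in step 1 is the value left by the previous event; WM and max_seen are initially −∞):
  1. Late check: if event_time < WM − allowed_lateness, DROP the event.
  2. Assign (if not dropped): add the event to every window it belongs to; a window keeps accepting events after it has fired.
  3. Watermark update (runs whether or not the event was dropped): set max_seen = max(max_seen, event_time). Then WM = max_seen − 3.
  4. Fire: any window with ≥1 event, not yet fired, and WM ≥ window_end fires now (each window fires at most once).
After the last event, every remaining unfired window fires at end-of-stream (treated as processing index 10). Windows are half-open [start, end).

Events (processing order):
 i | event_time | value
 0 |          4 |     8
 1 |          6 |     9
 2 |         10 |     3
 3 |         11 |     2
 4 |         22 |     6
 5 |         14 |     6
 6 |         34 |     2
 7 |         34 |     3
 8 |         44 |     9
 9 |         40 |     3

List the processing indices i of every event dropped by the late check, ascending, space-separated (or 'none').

5

i=0 t=4 v=8: → [0,9); WM=1
i=1 t=6 v=9: → [0,9); WM=3
i=2 t=10 v=3: → [9,18); WM=7
i=3 t=11 v=2: → [9,18); WM=8
i=4 t=22 v=6: → [18,27); WM=19; [0,9) fires=9 [9,18) fires=3
i=5 t=14 v=6: DROP (t<19-4); WM=19
i=6 t=34 v=2: → [27,36); WM=31; [18,27) fires=6
i=7 t=34 v=3: → [27,36); WM=31
i=8 t=44 v=9: → [36,45); WM=41; [27,36) fires=3
i=9 t=40 v=3: → [36,45); WM=41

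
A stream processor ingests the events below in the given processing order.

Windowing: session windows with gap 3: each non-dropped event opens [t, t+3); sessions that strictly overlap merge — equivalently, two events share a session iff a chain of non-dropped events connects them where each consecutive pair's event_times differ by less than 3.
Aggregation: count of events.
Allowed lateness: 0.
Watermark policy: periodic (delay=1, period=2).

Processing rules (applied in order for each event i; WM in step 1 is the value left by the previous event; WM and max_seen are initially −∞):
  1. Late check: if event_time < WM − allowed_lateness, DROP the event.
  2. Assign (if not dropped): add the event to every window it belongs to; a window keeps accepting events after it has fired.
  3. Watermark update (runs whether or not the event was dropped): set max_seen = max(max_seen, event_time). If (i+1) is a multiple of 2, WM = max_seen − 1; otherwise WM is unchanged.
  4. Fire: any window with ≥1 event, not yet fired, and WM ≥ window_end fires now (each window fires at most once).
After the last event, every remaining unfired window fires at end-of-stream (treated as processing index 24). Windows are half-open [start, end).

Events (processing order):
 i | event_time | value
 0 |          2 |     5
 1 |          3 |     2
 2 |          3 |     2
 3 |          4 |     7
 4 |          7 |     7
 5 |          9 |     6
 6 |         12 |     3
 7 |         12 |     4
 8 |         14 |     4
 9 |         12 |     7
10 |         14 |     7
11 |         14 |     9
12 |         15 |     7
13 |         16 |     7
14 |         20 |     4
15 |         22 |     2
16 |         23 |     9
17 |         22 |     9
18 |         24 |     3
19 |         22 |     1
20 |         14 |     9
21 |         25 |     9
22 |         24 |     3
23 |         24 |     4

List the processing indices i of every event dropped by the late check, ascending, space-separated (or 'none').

20

i=0 t=2 v=5: → [2,5); WM=−∞
i=1 t=3 v=2: → [2,6); WM=2
i=2 t=3 v=2: → [2,6); WM=2
i=3 t=4 v=7: → [2,7); WM=3
i=4 t=7 v=7: → [7,10); WM=3
i=5 t=9 v=6: → [7,12); WM=8
i=6 t=12 v=3: → [12,15); WM=8
i=7 t=12 v=4: → [12,15); WM=11
i=8 t=14 v=4: → [12,17); WM=11
i=9 t=12 v=7: → [12,17); WM=13
i=10 t=14 v=7: → [12,17); WM=13
i=11 t=14 v=9: → [12,17); WM=13
i=12 t=15 v=7: → [12,18); WM=13
i=13 t=16 v=7: → [12,19); WM=15
i=14 t=20 v=4: → [20,23); WM=15
i=15 t=22 v=2: → [20,25); WM=21
i=16 t=23 v=9: → [20,26); WM=21
i=17 t=22 v=9: → [20,26); WM=22
i=18 t=24 v=3: → [20,27); WM=22
i=19 t=22 v=1: → [20,27); WM=23
i=20 t=14 v=9: DROP (t<23-0); WM=23
i=21 t=25 v=9: → [20,28); WM=24
i=22 t=24 v=3: → [20,28); WM=24
i=23 t=24 v=4: → [20,28); WM=24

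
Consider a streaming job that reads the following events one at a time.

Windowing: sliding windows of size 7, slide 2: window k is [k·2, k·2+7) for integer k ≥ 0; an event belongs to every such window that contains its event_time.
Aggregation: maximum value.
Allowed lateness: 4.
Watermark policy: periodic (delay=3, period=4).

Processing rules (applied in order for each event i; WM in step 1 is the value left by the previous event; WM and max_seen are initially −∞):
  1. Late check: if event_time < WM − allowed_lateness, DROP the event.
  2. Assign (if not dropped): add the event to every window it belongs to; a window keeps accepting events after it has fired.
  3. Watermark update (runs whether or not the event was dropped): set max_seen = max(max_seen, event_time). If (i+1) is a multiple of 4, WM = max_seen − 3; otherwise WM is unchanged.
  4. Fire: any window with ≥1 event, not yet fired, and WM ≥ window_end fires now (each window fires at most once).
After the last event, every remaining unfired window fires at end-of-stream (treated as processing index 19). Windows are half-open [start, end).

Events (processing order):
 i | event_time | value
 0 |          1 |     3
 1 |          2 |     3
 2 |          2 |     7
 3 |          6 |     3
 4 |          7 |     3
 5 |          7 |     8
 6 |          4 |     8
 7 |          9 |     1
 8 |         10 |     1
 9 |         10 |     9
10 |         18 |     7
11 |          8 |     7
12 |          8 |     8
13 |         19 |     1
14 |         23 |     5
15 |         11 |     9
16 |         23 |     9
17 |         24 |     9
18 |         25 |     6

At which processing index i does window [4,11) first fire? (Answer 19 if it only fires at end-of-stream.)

11

i=0 t=1 v=3: → [0,7); WM=−∞
i=1 t=2 v=3: → [2,9),[0,7); WM=−∞
i=2 t=2 v=7: → [2,9),[0,7); WM=−∞
i=3 t=6 v=3: → [6,13),[4,11),[2,9),[0,7); WM=3
i=4 t=7 v=3: → [6,13),[4,11),[2,9); WM=3
i=5 t=7 v=8: → [6,13),[4,11),[2,9); WM=3
i=6 t=4 v=8: → [4,11),[2,9),[0,7); WM=3
i=7 t=9 v=1: → [8,15),[6,13),[4,11); WM=6
i=8 t=10 v=1: → [10,17),[8,15),[6,13),[4,11); WM=6
i=9 t=10 v=9: → [10,17),[8,15),[6,13),[4,11); WM=6
i=10 t=18 v=7: → [18,25),[16,23),[14,21),[12,19); WM=6
i=11 t=8 v=7: → [8,15),[6,13),[4,11),[2,9); WM=15; [0,7) fires=8 [2,9) fires=8 [4,11) fires=9 [6,13) fires=9 [8,15) fires=9
i=12 t=8 v=8: DROP (t<15-4); WM=15
i=13 t=19 v=1: → [18,25),[16,23),[14,21); WM=15
i=14 t=23 v=5: → [22,29),[20,27),[18,25); WM=15
i=15 t=11 v=9: → [10,17),[8,15),[6,13); WM=20; [10,17) fires=9 [12,19) fires=7
i=16 t=23 v=9: → [22,29),[20,27),[18,25); WM=20
i=17 t=24 v=9: → [24,31),[22,29),[20,27),[18,25); WM=20
i=18 t=25 v=6: → [24,31),[22,29),[20,27); WM=20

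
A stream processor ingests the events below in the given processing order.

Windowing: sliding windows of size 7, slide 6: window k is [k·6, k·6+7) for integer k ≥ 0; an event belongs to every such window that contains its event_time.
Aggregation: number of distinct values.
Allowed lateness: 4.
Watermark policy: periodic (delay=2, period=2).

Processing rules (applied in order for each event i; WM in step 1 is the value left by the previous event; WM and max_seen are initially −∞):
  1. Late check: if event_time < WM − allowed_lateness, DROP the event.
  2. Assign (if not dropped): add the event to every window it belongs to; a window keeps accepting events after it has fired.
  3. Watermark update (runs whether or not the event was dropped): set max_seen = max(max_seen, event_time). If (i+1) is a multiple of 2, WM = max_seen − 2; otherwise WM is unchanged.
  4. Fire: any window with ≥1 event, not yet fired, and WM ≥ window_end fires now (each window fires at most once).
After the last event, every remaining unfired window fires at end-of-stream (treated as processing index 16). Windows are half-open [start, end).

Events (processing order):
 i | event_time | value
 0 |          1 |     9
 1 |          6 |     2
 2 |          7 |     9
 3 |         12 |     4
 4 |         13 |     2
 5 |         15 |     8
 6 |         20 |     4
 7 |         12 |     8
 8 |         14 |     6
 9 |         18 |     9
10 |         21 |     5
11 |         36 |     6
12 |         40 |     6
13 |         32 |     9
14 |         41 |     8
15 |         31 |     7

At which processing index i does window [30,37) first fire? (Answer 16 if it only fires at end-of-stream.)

13

i=0 t=1 v=9: → [0,7); WM=−∞
i=1 t=6 v=2: → [6,13),[0,7); WM=4
i=2 t=7 v=9: → [6,13); WM=4
i=3 t=12 v=4: → [12,19),[6,13); WM=10; [0,7) fires=2
i=4 t=13 v=2: → [12,19); WM=10
i=5 t=15 v=8: → [12,19); WM=13; [6,13) fires=3
i=6 t=20 v=4: → [18,25); WM=13
i=7 t=12 v=8: → [12,19),[6,13); WM=18
i=8 t=14 v=6: → [12,19); WM=18
i=9 t=18 v=9: → [18,25),[12,19); WM=18
i=10 t=21 v=5: → [18,25); WM=18
i=11 t=36 v=6: → [36,43),[30,37); WM=34; [12,19) fires=5 [18,25) fires=3
i=12 t=40 v=6: → [36,43); WM=34
i=13 t=32 v=9: → [30,37); WM=38; [30,37) fires=2
i=14 t=41 v=8: → [36,43); WM=38
i=15 t=31 v=7: DROP (t<38-4); WM=39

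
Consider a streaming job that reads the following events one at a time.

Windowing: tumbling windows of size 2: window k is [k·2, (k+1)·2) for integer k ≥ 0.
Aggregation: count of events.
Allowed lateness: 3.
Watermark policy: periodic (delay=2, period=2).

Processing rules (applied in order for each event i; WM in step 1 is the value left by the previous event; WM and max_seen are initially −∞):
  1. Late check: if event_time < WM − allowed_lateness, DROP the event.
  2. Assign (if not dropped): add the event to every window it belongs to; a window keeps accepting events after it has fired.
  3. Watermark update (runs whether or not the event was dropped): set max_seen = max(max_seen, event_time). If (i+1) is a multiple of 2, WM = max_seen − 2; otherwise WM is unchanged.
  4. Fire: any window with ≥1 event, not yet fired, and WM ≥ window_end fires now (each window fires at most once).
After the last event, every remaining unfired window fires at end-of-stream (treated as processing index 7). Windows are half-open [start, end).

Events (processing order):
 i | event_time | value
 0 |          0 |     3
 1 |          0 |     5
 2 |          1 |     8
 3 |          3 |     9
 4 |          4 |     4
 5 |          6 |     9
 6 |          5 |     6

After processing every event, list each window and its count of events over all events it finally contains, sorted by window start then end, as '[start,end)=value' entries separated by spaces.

i=0 t=0 v=3: → [0,2); WM=−∞
i=1 t=0 v=5: → [0,2); WM=-2
i=2 t=1 v=8: → [0,2); WM=-2
i=3 t=3 v=9: → [2,4); WM=1
i=4 t=4 v=4: → [4,6); WM=1
i=5 t=6 v=9: → [6,8); WM=4; [0,2) fires=3 [2,4) fires=1
i=6 t=5 v=6: → [4,6); WM=4

[0,2)=3 [2,4)=1 [4,6)=2 [6,8)=1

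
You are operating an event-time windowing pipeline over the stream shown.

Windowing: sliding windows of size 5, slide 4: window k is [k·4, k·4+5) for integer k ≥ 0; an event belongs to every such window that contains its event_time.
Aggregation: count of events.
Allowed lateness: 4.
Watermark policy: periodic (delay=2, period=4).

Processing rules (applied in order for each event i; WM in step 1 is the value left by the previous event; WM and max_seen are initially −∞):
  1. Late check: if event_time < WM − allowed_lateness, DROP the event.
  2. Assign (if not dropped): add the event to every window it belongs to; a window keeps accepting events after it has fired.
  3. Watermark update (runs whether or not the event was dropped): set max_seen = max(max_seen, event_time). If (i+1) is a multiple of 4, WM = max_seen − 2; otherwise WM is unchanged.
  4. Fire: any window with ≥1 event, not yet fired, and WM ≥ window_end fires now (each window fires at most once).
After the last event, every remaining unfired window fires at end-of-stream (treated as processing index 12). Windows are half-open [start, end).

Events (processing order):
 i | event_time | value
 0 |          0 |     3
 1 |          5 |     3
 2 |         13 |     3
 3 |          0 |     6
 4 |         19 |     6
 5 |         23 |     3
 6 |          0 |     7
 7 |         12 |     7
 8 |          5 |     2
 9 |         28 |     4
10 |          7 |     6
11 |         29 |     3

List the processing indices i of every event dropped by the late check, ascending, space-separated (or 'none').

i=0 t=0 v=3: → [0,5); WM=−∞
i=1 t=5 v=3: → [4,9); WM=−∞
i=2 t=13 v=3: → [12,17); WM=−∞
i=3 t=0 v=6: → [0,5); WM=11; [0,5) fires=2 [4,9) fires=1
i=4 t=19 v=6: → [16,21); WM=11
i=5 t=23 v=3: → [20,25); WM=11
i=6 t=0 v=7: DROP (t<11-4); WM=11
i=7 t=12 v=7: → [12,17),[8,13); WM=21; [8,13) fires=1 [12,17) fires=2 [16,21) fires=1
i=8 t=5 v=2: DROP (t<21-4); WM=21
i=9 t=28 v=4: → [28,33),[24,29); WM=21
i=10 t=7 v=6: DROP (t<21-4); WM=21
i=11 t=29 v=3: → [28,33); WM=27; [20,25) fires=1

6 8 10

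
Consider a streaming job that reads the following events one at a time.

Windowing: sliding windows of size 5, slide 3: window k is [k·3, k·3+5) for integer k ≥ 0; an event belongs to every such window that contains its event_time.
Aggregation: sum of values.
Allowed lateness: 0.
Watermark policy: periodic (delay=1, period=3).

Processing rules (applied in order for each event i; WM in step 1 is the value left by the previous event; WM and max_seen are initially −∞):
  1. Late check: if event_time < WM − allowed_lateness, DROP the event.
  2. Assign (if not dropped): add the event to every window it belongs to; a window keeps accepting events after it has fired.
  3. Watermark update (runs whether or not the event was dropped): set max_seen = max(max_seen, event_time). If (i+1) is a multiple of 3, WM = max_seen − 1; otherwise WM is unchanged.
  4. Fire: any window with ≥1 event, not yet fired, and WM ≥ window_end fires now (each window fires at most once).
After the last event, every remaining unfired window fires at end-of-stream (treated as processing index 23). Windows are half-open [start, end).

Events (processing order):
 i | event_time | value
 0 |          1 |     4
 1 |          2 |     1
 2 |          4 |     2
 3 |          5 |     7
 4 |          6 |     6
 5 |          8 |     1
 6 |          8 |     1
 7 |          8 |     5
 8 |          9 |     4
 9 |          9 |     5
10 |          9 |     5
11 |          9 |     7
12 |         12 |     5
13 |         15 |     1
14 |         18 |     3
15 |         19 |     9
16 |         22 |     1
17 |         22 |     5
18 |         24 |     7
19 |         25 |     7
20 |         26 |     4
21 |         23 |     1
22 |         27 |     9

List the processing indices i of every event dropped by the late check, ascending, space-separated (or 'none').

i=0 t=1 v=4: → [0,5); WM=−∞
i=1 t=2 v=1: → [0,5); WM=−∞
i=2 t=4 v=2: → [3,8),[0,5); WM=3
i=3 t=5 v=7: → [3,8); WM=3
i=4 t=6 v=6: → [6,11),[3,8); WM=3
i=5 t=8 v=1: → [6,11); WM=7; [0,5) fires=7
i=6 t=8 v=1: → [6,11); WM=7
i=7 t=8 v=5: → [6,11); WM=7
i=8 t=9 v=4: → [9,14),[6,11); WM=8; [3,8) fires=15
i=9 t=9 v=5: → [9,14),[6,11); WM=8
i=10 t=9 v=5: → [9,14),[6,11); WM=8
i=11 t=9 v=7: → [9,14),[6,11); WM=8
i=12 t=12 v=5: → [12,17),[9,14); WM=8
i=13 t=15 v=1: → [15,20),[12,17); WM=8
i=14 t=18 v=3: → [18,23),[15,20); WM=17; [6,11) fires=34 [9,14) fires=26 [12,17) fires=6
i=15 t=19 v=9: → [18,23),[15,20); WM=17
i=16 t=22 v=1: → [21,26),[18,23); WM=17
i=17 t=22 v=5: → [21,26),[18,23); WM=21; [15,20) fires=13
i=18 t=24 v=7: → [24,29),[21,26); WM=21
i=19 t=25 v=7: → [24,29),[21,26); WM=21
i=20 t=26 v=4: → [24,29); WM=25; [18,23) fires=18
i=21 t=23 v=1: DROP (t<25-0); WM=25
i=22 t=27 v=9: → [27,32),[24,29); WM=25

21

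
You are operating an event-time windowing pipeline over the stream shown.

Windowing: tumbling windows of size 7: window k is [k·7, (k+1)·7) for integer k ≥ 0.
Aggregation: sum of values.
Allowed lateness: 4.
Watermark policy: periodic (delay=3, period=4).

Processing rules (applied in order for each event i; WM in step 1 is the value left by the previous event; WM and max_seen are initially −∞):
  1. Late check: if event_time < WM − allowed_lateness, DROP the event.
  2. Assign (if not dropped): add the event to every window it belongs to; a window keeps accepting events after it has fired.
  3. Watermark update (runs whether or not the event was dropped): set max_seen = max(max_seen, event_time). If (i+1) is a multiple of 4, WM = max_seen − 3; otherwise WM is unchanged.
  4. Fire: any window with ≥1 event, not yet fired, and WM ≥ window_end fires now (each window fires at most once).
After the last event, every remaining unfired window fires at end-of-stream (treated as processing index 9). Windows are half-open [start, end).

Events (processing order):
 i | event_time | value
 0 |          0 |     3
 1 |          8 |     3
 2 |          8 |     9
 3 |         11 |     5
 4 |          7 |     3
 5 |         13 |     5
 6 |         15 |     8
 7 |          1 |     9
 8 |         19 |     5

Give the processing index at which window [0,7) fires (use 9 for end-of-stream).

i=0 t=0 v=3: → [0,7); WM=−∞
i=1 t=8 v=3: → [7,14); WM=−∞
i=2 t=8 v=9: → [7,14); WM=−∞
i=3 t=11 v=5: → [7,14); WM=8; [0,7) fires=3
i=4 t=7 v=3: → [7,14); WM=8
i=5 t=13 v=5: → [7,14); WM=8
i=6 t=15 v=8: → [14,21); WM=8
i=7 t=1 v=9: DROP (t<8-4); WM=12
i=8 t=19 v=5: → [14,21); WM=12

3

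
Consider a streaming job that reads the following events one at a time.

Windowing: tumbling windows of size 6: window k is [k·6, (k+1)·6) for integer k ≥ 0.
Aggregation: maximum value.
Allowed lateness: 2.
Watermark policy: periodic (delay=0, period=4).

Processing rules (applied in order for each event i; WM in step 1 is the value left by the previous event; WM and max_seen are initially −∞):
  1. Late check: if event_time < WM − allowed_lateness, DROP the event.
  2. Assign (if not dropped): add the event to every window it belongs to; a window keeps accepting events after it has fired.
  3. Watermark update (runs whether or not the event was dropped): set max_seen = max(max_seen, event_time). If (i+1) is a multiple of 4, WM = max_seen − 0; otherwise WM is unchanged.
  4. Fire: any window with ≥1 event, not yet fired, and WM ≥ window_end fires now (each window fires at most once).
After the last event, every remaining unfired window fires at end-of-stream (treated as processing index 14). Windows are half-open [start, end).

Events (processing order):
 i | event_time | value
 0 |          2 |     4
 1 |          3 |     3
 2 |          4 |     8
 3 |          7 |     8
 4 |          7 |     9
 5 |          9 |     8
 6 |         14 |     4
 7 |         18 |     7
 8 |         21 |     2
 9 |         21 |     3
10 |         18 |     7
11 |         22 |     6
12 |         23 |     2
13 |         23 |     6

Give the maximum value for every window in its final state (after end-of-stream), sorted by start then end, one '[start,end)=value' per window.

i=0 t=2 v=4: → [0,6); WM=−∞
i=1 t=3 v=3: → [0,6); WM=−∞
i=2 t=4 v=8: → [0,6); WM=−∞
i=3 t=7 v=8: → [6,12); WM=7; [0,6) fires=8
i=4 t=7 v=9: → [6,12); WM=7
i=5 t=9 v=8: → [6,12); WM=7
i=6 t=14 v=4: → [12,18); WM=7
i=7 t=18 v=7: → [18,24); WM=18; [6,12) fires=9 [12,18) fires=4
i=8 t=21 v=2: → [18,24); WM=18
i=9 t=21 v=3: → [18,24); WM=18
i=10 t=18 v=7: → [18,24); WM=18
i=11 t=22 v=6: → [18,24); WM=22
i=12 t=23 v=2: → [18,24); WM=22
i=13 t=23 v=6: → [18,24); WM=22

[0,6)=8 [6,12)=9 [12,18)=4 [18,24)=7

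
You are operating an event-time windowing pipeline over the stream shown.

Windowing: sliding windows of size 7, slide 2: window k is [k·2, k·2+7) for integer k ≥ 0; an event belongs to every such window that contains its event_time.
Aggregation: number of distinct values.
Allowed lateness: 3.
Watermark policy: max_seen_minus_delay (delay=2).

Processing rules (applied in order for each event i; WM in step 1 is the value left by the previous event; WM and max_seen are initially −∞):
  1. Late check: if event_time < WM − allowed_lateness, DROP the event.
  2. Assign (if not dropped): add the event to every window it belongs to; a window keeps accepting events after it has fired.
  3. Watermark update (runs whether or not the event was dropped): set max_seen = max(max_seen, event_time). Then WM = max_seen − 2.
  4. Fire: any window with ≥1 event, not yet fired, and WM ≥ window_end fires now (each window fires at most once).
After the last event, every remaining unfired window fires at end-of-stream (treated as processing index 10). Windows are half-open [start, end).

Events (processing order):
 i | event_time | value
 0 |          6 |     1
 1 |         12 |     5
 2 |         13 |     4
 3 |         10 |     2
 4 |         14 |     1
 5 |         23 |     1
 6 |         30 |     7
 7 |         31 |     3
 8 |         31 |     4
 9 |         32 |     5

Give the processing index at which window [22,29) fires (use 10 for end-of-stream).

i=0 t=6 v=1: → [6,13),[4,11),[2,9),[0,7); WM=4
i=1 t=12 v=5: → [12,19),[10,17),[8,15),[6,13); WM=10; [0,7) fires=1 [2,9) fires=1
i=2 t=13 v=4: → [12,19),[10,17),[8,15); WM=11; [4,11) fires=1
i=3 t=10 v=2: → [10,17),[8,15),[6,13),[4,11); WM=11
i=4 t=14 v=1: → [14,21),[12,19),[10,17),[8,15); WM=12
i=5 t=23 v=1: → [22,29),[20,27),[18,25); WM=21; [6,13) fires=3 [8,15) fires=4 [10,17) fires=4 [12,19) fires=3 [14,21) fires=1
i=6 t=30 v=7: → [30,37),[28,35),[26,33),[24,31); WM=28; [18,25) fires=1 [20,27) fires=1
i=7 t=31 v=3: → [30,37),[28,35),[26,33); WM=29; [22,29) fires=1
i=8 t=31 v=4: → [30,37),[28,35),[26,33); WM=29
i=9 t=32 v=5: → [32,39),[30,37),[28,35),[26,33); WM=30

7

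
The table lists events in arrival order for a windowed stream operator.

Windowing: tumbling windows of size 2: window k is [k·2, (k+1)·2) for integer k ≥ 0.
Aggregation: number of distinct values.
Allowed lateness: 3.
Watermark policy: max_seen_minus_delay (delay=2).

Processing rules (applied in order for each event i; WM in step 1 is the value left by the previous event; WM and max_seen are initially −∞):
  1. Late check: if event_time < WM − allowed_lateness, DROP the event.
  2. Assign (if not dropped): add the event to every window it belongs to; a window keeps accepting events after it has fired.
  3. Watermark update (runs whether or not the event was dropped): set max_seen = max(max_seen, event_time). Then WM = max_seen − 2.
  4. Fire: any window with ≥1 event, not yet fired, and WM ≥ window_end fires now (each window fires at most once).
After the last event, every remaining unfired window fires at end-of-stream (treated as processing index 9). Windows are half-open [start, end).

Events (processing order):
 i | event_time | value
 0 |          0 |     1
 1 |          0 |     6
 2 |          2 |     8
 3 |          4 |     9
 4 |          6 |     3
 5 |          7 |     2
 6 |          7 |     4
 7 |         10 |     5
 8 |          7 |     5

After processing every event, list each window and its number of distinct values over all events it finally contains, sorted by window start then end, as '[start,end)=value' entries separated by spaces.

i=0 t=0 v=1: → [0,2); WM=-2
i=1 t=0 v=6: → [0,2); WM=-2
i=2 t=2 v=8: → [2,4); WM=0
i=3 t=4 v=9: → [4,6); WM=2; [0,2) fires=2
i=4 t=6 v=3: → [6,8); WM=4; [2,4) fires=1
i=5 t=7 v=2: → [6,8); WM=5
i=6 t=7 v=4: → [6,8); WM=5
i=7 t=10 v=5: → [10,12); WM=8; [4,6) fires=1 [6,8) fires=3
i=8 t=7 v=5: → [6,8); WM=8

[0,2)=2 [2,4)=1 [4,6)=1 [6,8)=4 [10,12)=1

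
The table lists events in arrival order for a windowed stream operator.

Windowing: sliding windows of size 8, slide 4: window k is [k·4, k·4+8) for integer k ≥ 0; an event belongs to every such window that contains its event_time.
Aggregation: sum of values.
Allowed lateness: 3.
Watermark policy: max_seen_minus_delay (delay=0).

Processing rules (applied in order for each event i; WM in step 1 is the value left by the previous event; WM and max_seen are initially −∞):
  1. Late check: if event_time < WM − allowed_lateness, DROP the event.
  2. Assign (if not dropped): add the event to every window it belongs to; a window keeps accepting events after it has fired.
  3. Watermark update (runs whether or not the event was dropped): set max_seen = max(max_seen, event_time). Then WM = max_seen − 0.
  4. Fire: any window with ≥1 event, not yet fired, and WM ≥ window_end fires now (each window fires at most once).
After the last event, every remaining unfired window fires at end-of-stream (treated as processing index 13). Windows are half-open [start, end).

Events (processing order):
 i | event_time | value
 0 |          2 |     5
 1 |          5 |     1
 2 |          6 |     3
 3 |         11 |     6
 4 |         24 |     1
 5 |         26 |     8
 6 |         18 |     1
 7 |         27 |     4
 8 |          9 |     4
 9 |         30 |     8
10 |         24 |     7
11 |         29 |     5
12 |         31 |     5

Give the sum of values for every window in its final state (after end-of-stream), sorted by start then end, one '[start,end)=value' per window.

i=0 t=2 v=5: → [0,8); WM=2
i=1 t=5 v=1: → [4,12),[0,8); WM=5
i=2 t=6 v=3: → [4,12),[0,8); WM=6
i=3 t=11 v=6: → [8,16),[4,12); WM=11; [0,8) fires=9
i=4 t=24 v=1: → [24,32),[20,28); WM=24; [4,12) fires=10 [8,16) fires=6
i=5 t=26 v=8: → [24,32),[20,28); WM=26
i=6 t=18 v=1: DROP (t<26-3); WM=26
i=7 t=27 v=4: → [24,32),[20,28); WM=27
i=8 t=9 v=4: DROP (t<27-3); WM=27
i=9 t=30 v=8: → [28,36),[24,32); WM=30; [20,28) fires=13
i=10 t=24 v=7: DROP (t<30-3); WM=30
i=11 t=29 v=5: → [28,36),[24,32); WM=30
i=12 t=31 v=5: → [28,36),[24,32); WM=31

[0,8)=9 [4,12)=10 [8,16)=6 [20,28)=13 [24,32)=31 [28,36)=18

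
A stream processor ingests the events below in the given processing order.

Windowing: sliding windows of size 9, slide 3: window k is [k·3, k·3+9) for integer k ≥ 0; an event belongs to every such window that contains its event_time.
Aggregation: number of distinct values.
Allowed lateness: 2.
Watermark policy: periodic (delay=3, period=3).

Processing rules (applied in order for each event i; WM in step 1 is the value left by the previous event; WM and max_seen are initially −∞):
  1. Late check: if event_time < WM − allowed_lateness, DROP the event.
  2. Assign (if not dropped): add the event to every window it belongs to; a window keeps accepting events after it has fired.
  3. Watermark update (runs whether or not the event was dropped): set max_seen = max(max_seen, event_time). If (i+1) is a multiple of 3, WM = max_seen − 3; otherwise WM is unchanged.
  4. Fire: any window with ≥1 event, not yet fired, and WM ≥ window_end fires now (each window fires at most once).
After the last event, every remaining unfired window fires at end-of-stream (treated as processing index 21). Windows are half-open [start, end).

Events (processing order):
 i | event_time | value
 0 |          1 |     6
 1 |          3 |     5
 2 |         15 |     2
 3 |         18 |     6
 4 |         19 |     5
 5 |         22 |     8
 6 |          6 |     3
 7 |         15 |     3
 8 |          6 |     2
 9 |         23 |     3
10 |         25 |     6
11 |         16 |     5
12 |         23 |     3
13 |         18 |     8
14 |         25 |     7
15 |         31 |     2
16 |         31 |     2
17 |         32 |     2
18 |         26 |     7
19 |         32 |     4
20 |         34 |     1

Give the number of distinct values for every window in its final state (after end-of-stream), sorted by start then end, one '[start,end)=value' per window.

[0,9)=2 [3,12)=1 [9,18)=1 [12,21)=3 [15,24)=5 [18,27)=5 [21,30)=4 [24,33)=4 [27,36)=3 [30,39)=3 [33,42)=1

i=0 t=1 v=6: → [0,9); WM=−∞
i=1 t=3 v=5: → [3,12),[0,9); WM=−∞
i=2 t=15 v=2: → [15,24),[12,21),[9,18); WM=12; [0,9) fires=2 [3,12) fires=1
i=3 t=18 v=6: → [18,27),[15,24),[12,21); WM=12
i=4 t=19 v=5: → [18,27),[15,24),[12,21); WM=12
i=5 t=22 v=8: → [21,30),[18,27),[15,24); WM=19; [9,18) fires=1
i=6 t=6 v=3: DROP (t<19-2); WM=19
i=7 t=15 v=3: DROP (t<19-2); WM=19
i=8 t=6 v=2: DROP (t<19-2); WM=19
i=9 t=23 v=3: → [21,30),[18,27),[15,24); WM=19
i=10 t=25 v=6: → [24,33),[21,30),[18,27); WM=19
i=11 t=16 v=5: DROP (t<19-2); WM=22; [12,21) fires=3
i=12 t=23 v=3: → [21,30),[18,27),[15,24); WM=22
i=13 t=18 v=8: DROP (t<22-2); WM=22
i=14 t=25 v=7: → [24,33),[21,30),[18,27); WM=22
i=15 t=31 v=2: → [30,39),[27,36),[24,33); WM=22
i=16 t=31 v=2: → [30,39),[27,36),[24,33); WM=22
i=17 t=32 v=2: → [30,39),[27,36),[24,33); WM=29; [15,24) fires=5 [18,27) fires=5
i=18 t=26 v=7: DROP (t<29-2); WM=29
i=19 t=32 v=4: → [30,39),[27,36),[24,33); WM=29
i=20 t=34 v=1: → [33,42),[30,39),[27,36); WM=31; [21,30) fires=4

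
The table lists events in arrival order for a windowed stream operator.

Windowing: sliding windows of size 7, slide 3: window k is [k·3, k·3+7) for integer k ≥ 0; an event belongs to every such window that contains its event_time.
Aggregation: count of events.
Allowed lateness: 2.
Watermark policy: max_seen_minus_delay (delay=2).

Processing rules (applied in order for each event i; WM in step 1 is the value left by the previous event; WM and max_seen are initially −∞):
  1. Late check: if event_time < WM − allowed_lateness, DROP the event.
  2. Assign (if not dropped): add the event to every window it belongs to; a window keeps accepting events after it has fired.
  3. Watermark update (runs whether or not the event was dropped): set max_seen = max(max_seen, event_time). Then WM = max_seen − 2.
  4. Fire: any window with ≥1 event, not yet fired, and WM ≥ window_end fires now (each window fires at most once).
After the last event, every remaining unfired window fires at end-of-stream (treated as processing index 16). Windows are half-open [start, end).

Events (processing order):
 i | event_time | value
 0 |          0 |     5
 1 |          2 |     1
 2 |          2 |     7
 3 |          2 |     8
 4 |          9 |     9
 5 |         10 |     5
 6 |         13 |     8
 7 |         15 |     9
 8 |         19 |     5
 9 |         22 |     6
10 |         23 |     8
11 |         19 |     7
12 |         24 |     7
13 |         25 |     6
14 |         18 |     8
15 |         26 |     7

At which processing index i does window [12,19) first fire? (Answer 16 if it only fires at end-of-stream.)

9

i=0 t=0 v=5: → [0,7); WM=-2
i=1 t=2 v=1: → [0,7); WM=0
i=2 t=2 v=7: → [0,7); WM=0
i=3 t=2 v=8: → [0,7); WM=0
i=4 t=9 v=9: → [9,16),[6,13),[3,10); WM=7; [0,7) fires=4
i=5 t=10 v=5: → [9,16),[6,13); WM=8
i=6 t=13 v=8: → [12,19),[9,16); WM=11; [3,10) fires=1
i=7 t=15 v=9: → [15,22),[12,19),[9,16); WM=13; [6,13) fires=2
i=8 t=19 v=5: → [18,25),[15,22); WM=17; [9,16) fires=4
i=9 t=22 v=6: → [21,28),[18,25); WM=20; [12,19) fires=2
i=10 t=23 v=8: → [21,28),[18,25); WM=21
i=11 t=19 v=7: → [18,25),[15,22); WM=21
i=12 t=24 v=7: → [24,31),[21,28),[18,25); WM=22; [15,22) fires=3
i=13 t=25 v=6: → [24,31),[21,28); WM=23
i=14 t=18 v=8: DROP (t<23-2); WM=23
i=15 t=26 v=7: → [24,31),[21,28); WM=24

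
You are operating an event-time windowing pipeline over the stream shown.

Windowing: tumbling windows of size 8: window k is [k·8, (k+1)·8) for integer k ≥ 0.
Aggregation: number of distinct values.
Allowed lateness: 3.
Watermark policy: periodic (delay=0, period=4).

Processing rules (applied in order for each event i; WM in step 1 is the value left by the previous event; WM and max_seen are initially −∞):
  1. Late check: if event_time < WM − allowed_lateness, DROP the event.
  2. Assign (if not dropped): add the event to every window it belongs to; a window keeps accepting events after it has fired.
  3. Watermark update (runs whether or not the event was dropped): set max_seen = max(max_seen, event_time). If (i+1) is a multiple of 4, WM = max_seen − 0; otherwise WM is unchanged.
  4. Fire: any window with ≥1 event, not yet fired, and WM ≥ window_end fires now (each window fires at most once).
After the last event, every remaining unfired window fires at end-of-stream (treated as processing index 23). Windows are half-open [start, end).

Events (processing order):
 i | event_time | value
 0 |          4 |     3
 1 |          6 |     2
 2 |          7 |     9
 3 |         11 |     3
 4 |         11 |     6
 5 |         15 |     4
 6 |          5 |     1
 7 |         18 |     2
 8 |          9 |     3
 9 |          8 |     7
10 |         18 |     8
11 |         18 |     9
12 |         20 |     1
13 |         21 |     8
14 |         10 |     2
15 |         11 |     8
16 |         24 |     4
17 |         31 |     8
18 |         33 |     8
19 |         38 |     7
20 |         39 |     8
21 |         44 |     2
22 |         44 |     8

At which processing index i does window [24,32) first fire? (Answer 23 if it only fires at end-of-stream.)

i=0 t=4 v=3: → [0,8); WM=−∞
i=1 t=6 v=2: → [0,8); WM=−∞
i=2 t=7 v=9: → [0,8); WM=−∞
i=3 t=11 v=3: → [8,16); WM=11; [0,8) fires=3
i=4 t=11 v=6: → [8,16); WM=11
i=5 t=15 v=4: → [8,16); WM=11
i=6 t=5 v=1: DROP (t<11-3); WM=11
i=7 t=18 v=2: → [16,24); WM=18; [8,16) fires=3
i=8 t=9 v=3: DROP (t<18-3); WM=18
i=9 t=8 v=7: DROP (t<18-3); WM=18
i=10 t=18 v=8: → [16,24); WM=18
i=11 t=18 v=9: → [16,24); WM=18
i=12 t=20 v=1: → [16,24); WM=18
i=13 t=21 v=8: → [16,24); WM=18
i=14 t=10 v=2: DROP (t<18-3); WM=18
i=15 t=11 v=8: DROP (t<18-3); WM=21
i=16 t=24 v=4: → [24,32); WM=21
i=17 t=31 v=8: → [24,32); WM=21
i=18 t=33 v=8: → [32,40); WM=21
i=19 t=38 v=7: → [32,40); WM=38; [16,24) fires=4 [24,32) fires=2
i=20 t=39 v=8: → [32,40); WM=38
i=21 t=44 v=2: → [40,48); WM=38
i=22 t=44 v=8: → [40,48); WM=38

19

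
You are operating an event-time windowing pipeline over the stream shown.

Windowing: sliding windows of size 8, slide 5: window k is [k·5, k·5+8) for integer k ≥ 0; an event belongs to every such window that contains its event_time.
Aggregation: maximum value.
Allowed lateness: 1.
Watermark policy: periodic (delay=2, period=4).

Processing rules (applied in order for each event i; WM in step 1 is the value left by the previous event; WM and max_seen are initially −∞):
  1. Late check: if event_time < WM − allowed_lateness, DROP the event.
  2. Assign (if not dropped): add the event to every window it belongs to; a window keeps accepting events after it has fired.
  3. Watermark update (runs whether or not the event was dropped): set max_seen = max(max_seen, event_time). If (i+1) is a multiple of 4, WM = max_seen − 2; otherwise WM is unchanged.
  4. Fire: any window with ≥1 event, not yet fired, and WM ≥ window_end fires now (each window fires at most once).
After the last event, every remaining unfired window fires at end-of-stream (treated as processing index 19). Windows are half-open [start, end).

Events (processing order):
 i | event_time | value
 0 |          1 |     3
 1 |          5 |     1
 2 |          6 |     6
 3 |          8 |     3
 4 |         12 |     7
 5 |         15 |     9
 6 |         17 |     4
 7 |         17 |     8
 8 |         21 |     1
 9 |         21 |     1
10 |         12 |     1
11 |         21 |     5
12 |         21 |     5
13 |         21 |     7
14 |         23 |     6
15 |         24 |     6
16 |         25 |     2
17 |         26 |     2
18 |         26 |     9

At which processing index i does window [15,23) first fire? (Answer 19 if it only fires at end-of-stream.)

i=0 t=1 v=3: → [0,8); WM=−∞
i=1 t=5 v=1: → [5,13),[0,8); WM=−∞
i=2 t=6 v=6: → [5,13),[0,8); WM=−∞
i=3 t=8 v=3: → [5,13); WM=6
i=4 t=12 v=7: → [10,18),[5,13); WM=6
i=5 t=15 v=9: → [15,23),[10,18); WM=6
i=6 t=17 v=4: → [15,23),[10,18); WM=6
i=7 t=17 v=8: → [15,23),[10,18); WM=15; [0,8) fires=6 [5,13) fires=7
i=8 t=21 v=1: → [20,28),[15,23); WM=15
i=9 t=21 v=1: → [20,28),[15,23); WM=15
i=10 t=12 v=1: DROP (t<15-1); WM=15
i=11 t=21 v=5: → [20,28),[15,23); WM=19; [10,18) fires=9
i=12 t=21 v=5: → [20,28),[15,23); WM=19
i=13 t=21 v=7: → [20,28),[15,23); WM=19
i=14 t=23 v=6: → [20,28); WM=19
i=15 t=24 v=6: → [20,28); WM=22
i=16 t=25 v=2: → [25,33),[20,28); WM=22
i=17 t=26 v=2: → [25,33),[20,28); WM=22
i=18 t=26 v=9: → [25,33),[20,28); WM=22

19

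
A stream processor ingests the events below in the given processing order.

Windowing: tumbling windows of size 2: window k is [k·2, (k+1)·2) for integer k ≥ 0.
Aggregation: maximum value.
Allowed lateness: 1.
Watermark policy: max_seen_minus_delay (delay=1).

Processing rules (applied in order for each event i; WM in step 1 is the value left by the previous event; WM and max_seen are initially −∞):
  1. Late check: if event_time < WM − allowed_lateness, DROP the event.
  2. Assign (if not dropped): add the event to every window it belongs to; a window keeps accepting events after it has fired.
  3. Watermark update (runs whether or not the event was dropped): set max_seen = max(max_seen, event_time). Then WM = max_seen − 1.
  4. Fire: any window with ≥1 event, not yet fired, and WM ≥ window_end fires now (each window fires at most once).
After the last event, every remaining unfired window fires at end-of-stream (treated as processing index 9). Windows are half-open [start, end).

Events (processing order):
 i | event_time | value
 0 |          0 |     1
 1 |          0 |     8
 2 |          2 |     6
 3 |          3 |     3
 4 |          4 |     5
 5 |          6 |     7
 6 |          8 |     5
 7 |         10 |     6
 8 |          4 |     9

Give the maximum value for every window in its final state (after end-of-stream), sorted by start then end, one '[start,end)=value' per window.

[0,2)=8 [2,4)=6 [4,6)=5 [6,8)=7 [8,10)=5 [10,12)=6

i=0 t=0 v=1: → [0,2); WM=-1
i=1 t=0 v=8: → [0,2); WM=-1
i=2 t=2 v=6: → [2,4); WM=1
i=3 t=3 v=3: → [2,4); WM=2; [0,2) fires=8
i=4 t=4 v=5: → [4,6); WM=3
i=5 t=6 v=7: → [6,8); WM=5; [2,4) fires=6
i=6 t=8 v=5: → [8,10); WM=7; [4,6) fires=5
i=7 t=10 v=6: → [10,12); WM=9; [6,8) fires=7
i=8 t=4 v=9: DROP (t<9-1); WM=9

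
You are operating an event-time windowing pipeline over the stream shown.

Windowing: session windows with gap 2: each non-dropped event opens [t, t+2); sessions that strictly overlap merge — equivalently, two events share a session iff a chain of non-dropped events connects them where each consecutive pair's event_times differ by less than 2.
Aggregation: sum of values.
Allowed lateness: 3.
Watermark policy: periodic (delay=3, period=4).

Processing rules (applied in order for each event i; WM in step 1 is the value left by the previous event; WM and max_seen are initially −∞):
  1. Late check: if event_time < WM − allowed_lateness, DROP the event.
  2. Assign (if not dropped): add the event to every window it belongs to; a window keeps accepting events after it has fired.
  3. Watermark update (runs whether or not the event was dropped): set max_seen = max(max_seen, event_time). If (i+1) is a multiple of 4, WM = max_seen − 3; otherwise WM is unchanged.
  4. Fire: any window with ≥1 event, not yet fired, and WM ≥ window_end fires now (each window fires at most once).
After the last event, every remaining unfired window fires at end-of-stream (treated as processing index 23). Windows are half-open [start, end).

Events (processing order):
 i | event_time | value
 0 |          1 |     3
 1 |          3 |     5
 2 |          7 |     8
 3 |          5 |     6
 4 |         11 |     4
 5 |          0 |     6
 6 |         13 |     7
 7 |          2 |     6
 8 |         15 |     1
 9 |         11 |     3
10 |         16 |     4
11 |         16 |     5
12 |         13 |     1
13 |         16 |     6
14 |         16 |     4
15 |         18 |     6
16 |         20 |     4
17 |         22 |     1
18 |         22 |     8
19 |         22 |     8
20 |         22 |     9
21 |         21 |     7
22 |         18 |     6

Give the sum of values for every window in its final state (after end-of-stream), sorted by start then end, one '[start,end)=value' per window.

i=0 t=1 v=3: → [1,3); WM=−∞
i=1 t=3 v=5: → [3,5); WM=−∞
i=2 t=7 v=8: → [7,9); WM=−∞
i=3 t=5 v=6: → [5,7); WM=4
i=4 t=11 v=4: → [11,13); WM=4
i=5 t=0 v=6: DROP (t<4-3); WM=4
i=6 t=13 v=7: → [13,15); WM=4
i=7 t=2 v=6: → [1,5); WM=10
i=8 t=15 v=1: → [15,17); WM=10
i=9 t=11 v=3: → [11,13); WM=10
i=10 t=16 v=4: → [15,18); WM=10
i=11 t=16 v=5: → [15,18); WM=13
i=12 t=13 v=1: → [13,15); WM=13
i=13 t=16 v=6: → [15,18); WM=13
i=14 t=16 v=4: → [15,18); WM=13
i=15 t=18 v=6: → [18,20); WM=15
i=16 t=20 v=4: → [20,22); WM=15
i=17 t=22 v=1: → [22,24); WM=15
i=18 t=22 v=8: → [22,24); WM=15
i=19 t=22 v=8: → [22,24); WM=19
i=20 t=22 v=9: → [22,24); WM=19
i=21 t=21 v=7: → [20,24); WM=19
i=22 t=18 v=6: → [18,20); WM=19

[1,5)=14 [5,7)=6 [7,9)=8 [11,13)=7 [13,15)=8 [15,18)=20 [18,20)=12 [20,24)=37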